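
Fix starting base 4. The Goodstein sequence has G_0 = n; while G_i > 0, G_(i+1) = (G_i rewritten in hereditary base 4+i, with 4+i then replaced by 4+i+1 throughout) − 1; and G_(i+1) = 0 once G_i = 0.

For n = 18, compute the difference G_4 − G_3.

5

G_0 = 18. HB_4(18) = 4^2 + 2. Bump = 27. G_1 = 26.
G_1 = 26. HB_5(26) = 5^2 + 1. Bump = 37. G_2 = 36.
G_2 = 36. HB_6(36) = 6^2. Bump = 49. G_3 = 48.
G_3 = 48. HB_7(48) = 6·7 + 6. Bump = 54. G_4 = 53.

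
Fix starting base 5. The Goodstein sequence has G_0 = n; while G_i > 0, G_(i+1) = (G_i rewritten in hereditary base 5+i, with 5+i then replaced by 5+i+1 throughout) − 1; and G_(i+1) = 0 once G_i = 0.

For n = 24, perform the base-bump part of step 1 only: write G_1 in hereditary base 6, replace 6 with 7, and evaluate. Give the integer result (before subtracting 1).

31

(0) 24|_5 = 4·5 + 4 ↦ 4·6 + 4|_6 = 28 ⇒ 27
(1) 27|_6 = 4·6 + 3 ↦ 4·7 + 3|_7 = 31 ⇒ 30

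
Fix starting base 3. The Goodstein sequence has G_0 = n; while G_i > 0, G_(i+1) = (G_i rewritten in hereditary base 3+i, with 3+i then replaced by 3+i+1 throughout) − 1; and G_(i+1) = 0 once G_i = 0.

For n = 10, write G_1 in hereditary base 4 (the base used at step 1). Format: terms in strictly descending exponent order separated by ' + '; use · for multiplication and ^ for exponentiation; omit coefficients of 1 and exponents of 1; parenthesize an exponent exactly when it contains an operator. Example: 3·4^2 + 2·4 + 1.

4^2

i=0: 10 = 3^2 + 1 (b=3); 3→4: 4^2 + 1 = 17; 17−1 = 16
i=1: 16 = 4^2 (b=4); 4→5: 5^2 = 25; 25−1 = 24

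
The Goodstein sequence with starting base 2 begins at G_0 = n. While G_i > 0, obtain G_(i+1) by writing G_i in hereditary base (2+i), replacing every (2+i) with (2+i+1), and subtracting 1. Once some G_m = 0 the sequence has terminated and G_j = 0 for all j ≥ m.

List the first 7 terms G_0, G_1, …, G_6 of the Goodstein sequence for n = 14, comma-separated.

14, 110, 1281, 18750, 326591, 5862840, 134404971

i=0: 14 = 2^(2 + 1) + 2^2 + 2 (b=2); 2→3: 3^(3 + 1) + 3^3 + 3 = 111; 111−1 = 110
i=1: 110 = 3^(3 + 1) + 3^3 + 2 (b=3); 3→4: 4^(4 + 1) + 4^4 + 2 = 1282; 1282−1 = 1281
i=2: 1281 = 4^(4 + 1) + 4^4 + 1 (b=4); 4→5: 5^(5 + 1) + 5^5 + 1 = 18751; 18751−1 = 18750
i=3: 18750 = 5^(5 + 1) + 5^5 (b=5); 5→6: 6^(6 + 1) + 6^6 = 326592; 326592−1 = 326591
i=4: 326591 = 6^(6 + 1) + 5·6^5 + 5·6^4 + 5·6^3 + 5·6^2 + 5·6 + 5 (b=6); 6→7: 7^(7 + 1) + 5·7^5 + 5·7^4 + 5·7^3 + 5·7^2 + 5·7 + 5 = 5862841; 5862841−1 = 5862840
i=5: 5862840 = 7^(7 + 1) + 5·7^5 + 5·7^4 + 5·7^3 + 5·7^2 + 5·7 + 4 (b=7); 7→8: 8^(8 + 1) + 5·8^5 + 5·8^4 + 5·8^3 + 5·8^2 + 5·8 + 4 = 134404972; 134404972−1 = 134404971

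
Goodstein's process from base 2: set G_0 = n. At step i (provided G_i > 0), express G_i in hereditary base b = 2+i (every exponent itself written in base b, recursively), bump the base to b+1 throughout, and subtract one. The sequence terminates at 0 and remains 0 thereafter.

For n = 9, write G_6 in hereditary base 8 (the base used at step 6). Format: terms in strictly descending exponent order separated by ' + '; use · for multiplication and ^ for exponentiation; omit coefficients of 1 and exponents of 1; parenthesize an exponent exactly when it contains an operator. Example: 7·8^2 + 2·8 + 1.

G_0 = 9. HB_2(9) = 2^(2 + 1) + 1. Bump = 82. G_1 = 81.
G_1 = 81. HB_3(81) = 3^(3 + 1). Bump = 1024. G_2 = 1023.
G_2 = 1023. HB_4(1023) = 3·4^4 + 3·4^3 + 3·4^2 + 3·4 + 3. Bump = 9843. G_3 = 9842.
G_3 = 9842. HB_5(9842) = 3·5^5 + 3·5^3 + 3·5^2 + 3·5 + 2. Bump = 140744. G_4 = 140743.
G_4 = 140743. HB_6(140743) = 3·6^6 + 3·6^3 + 3·6^2 + 3·6 + 1. Bump = 2471827. G_5 = 2471826.
G_5 = 2471826. HB_7(2471826) = 3·7^7 + 3·7^3 + 3·7^2 + 3·7. Bump = 50333400. G_6 = 50333399.
G_6 = 50333399. HB_8(50333399) = 3·8^8 + 3·8^3 + 3·8^2 + 2·8 + 7. Bump = 1162263922. G_7 = 1162263921.

3·8^8 + 3·8^3 + 3·8^2 + 2·8 + 7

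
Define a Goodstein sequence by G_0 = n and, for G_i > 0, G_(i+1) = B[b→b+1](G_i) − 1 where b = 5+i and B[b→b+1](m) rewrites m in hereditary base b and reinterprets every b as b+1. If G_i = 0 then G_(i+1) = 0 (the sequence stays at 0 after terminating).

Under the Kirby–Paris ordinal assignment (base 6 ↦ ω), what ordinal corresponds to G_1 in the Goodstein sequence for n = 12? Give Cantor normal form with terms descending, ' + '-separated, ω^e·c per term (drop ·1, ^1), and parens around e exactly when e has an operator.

ω·2 + 1

base 5: 12 = 2·5 + 2; at 6: 2·6 + 2 = 14; next = 13
base 6: 13 = 2·6 + 1; at 7: 2·7 + 1 = 15; next = 14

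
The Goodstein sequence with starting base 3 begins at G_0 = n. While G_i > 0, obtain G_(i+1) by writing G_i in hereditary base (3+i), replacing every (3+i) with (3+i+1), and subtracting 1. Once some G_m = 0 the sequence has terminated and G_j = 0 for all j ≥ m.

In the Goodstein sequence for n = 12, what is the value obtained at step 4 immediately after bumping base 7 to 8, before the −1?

64

i=0: 12 = 3^2 + 3 (b=3); 3→4: 4^2 + 4 = 20; 20−1 = 19
i=1: 19 = 4^2 + 3 (b=4); 4→5: 5^2 + 3 = 28; 28−1 = 27
i=2: 27 = 5^2 + 2 (b=5); 5→6: 6^2 + 2 = 38; 38−1 = 37
i=3: 37 = 6^2 + 1 (b=6); 6→7: 7^2 + 1 = 50; 50−1 = 49
i=4: 49 = 7^2 (b=7); 7→8: 8^2 = 64; 64−1 = 63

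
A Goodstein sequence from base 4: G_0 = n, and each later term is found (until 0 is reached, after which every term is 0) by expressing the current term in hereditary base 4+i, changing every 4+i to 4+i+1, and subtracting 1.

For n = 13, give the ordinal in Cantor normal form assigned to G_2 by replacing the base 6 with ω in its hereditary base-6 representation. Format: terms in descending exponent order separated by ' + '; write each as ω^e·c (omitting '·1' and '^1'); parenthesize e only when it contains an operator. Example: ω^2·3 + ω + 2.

ω·2 + 5

[0] 13 ≡ 3·4 + 1 (base 4). Lift 5: 16. −1: 15.
[1] 15 ≡ 3·5 (base 5). Lift 6: 18. −1: 17.
[2] 17 ≡ 2·6 + 5 (base 6). Lift 7: 19. −1: 18.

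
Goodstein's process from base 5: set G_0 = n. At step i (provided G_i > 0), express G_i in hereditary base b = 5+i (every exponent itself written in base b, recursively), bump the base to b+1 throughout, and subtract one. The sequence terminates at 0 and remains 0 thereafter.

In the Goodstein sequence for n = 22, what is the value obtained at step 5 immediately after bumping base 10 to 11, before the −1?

38

22 —HB5→ 4·5 + 2 —bump→ 4·6 + 2 = 26 —(−1)→ 25
25 —HB6→ 4·6 + 1 —bump→ 4·7 + 1 = 29 —(−1)→ 28
28 —HB7→ 4·7 —bump→ 4·8 = 32 —(−1)→ 31
31 —HB8→ 3·8 + 7 —bump→ 3·9 + 7 = 34 —(−1)→ 33
33 —HB9→ 3·9 + 6 —bump→ 3·10 + 6 = 36 —(−1)→ 35
35 —HB10→ 3·10 + 5 —bump→ 3·11 + 5 = 38 —(−1)→ 37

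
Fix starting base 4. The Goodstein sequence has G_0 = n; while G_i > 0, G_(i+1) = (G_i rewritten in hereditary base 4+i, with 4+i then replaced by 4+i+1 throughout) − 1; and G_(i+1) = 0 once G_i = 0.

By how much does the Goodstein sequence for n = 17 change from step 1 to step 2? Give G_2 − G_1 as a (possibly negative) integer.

step 0: 17 = 4^2 + 1; sub 5 for 4: 5^2 + 1; = 26; G_1 = 26−1 = 25
step 1: 25 = 5^2; sub 6 for 5: 6^2; = 36; G_2 = 36−1 = 35

10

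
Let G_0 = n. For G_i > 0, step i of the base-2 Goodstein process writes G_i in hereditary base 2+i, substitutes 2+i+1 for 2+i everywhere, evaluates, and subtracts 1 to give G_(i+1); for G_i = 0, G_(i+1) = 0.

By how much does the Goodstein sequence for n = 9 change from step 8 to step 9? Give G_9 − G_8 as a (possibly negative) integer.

G_0 = 9. HB_2(9) = 2^(2 + 1) + 1. Bump = 82. G_1 = 81.
G_1 = 81. HB_3(81) = 3^(3 + 1). Bump = 1024. G_2 = 1023.
G_2 = 1023. HB_4(1023) = 3·4^4 + 3·4^3 + 3·4^2 + 3·4 + 3. Bump = 9843. G_3 = 9842.
G_3 = 9842. HB_5(9842) = 3·5^5 + 3·5^3 + 3·5^2 + 3·5 + 2. Bump = 140744. G_4 = 140743.
G_4 = 140743. HB_6(140743) = 3·6^6 + 3·6^3 + 3·6^2 + 3·6 + 1. Bump = 2471827. G_5 = 2471826.
G_5 = 2471826. HB_7(2471826) = 3·7^7 + 3·7^3 + 3·7^2 + 3·7. Bump = 50333400. G_6 = 50333399.
G_6 = 50333399. HB_8(50333399) = 3·8^8 + 3·8^3 + 3·8^2 + 2·8 + 7. Bump = 1162263922. G_7 = 1162263921.
G_7 = 1162263921. HB_9(1162263921) = 3·9^9 + 3·9^3 + 3·9^2 + 2·9 + 6. Bump = 30000003326. G_8 = 30000003325.
G_8 = 30000003325. HB_10(30000003325) = 3·10^10 + 3·10^3 + 3·10^2 + 2·10 + 5. Bump = 855935016216. G_9 = 855935016215.

825935012890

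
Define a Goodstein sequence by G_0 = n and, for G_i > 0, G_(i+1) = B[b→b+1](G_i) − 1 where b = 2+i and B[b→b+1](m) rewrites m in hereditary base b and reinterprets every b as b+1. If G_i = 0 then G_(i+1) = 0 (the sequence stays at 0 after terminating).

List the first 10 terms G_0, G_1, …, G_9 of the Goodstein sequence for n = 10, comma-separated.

10, 83, 1025, 15625, 279935, 4215754, 84073323, 1937434592, 50000555551, 1426559238830

10 —HB2→ 2^(2 + 1) + 2 —bump→ 3^(3 + 1) + 3 = 84 —(−1)→ 83
83 —HB3→ 3^(3 + 1) + 2 —bump→ 4^(4 + 1) + 2 = 1026 —(−1)→ 1025
1025 —HB4→ 4^(4 + 1) + 1 —bump→ 5^(5 + 1) + 1 = 15626 —(−1)→ 15625
15625 —HB5→ 5^(5 + 1) —bump→ 6^(6 + 1) = 279936 —(−1)→ 279935
279935 —HB6→ 5·6^6 + 5·6^5 + 5·6^4 + 5·6^3 + 5·6^2 + 5·6 + 5 —bump→ 5·7^7 + 5·7^5 + 5·7^4 + 5·7^3 + 5·7^2 + 5·7 + 5 = 4215755 —(−1)→ 4215754
4215754 —HB7→ 5·7^7 + 5·7^5 + 5·7^4 + 5·7^3 + 5·7^2 + 5·7 + 4 —bump→ 5·8^8 + 5·8^5 + 5·8^4 + 5·8^3 + 5·8^2 + 5·8 + 4 = 84073324 —(−1)→ 84073323
84073323 —HB8→ 5·8^8 + 5·8^5 + 5·8^4 + 5·8^3 + 5·8^2 + 5·8 + 3 —bump→ 5·9^9 + 5·9^5 + 5·9^4 + 5·9^3 + 5·9^2 + 5·9 + 3 = 1937434593 —(−1)→ 1937434592
1937434592 —HB9→ 5·9^9 + 5·9^5 + 5·9^4 + 5·9^3 + 5·9^2 + 5·9 + 2 —bump→ 5·10^10 + 5·10^5 + 5·10^4 + 5·10^3 + 5·10^2 + 5·10 + 2 = 50000555552 —(−1)→ 50000555551
50000555551 —HB10→ 5·10^10 + 5·10^5 + 5·10^4 + 5·10^3 + 5·10^2 + 5·10 + 1 —bump→ 5·11^11 + 5·11^5 + 5·11^4 + 5·11^3 + 5·11^2 + 5·11 + 1 = 1426559238831 —(−1)→ 1426559238830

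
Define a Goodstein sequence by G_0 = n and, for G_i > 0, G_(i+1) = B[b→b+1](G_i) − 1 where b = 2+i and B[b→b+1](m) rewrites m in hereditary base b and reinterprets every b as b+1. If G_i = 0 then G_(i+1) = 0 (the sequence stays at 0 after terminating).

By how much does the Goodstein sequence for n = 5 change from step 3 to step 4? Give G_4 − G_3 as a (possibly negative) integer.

308

(0) 5|_2 = 2^2 + 1 ↦ 3^3 + 1|_3 = 28 ⇒ 27
(1) 27|_3 = 3^3 ↦ 4^4|_4 = 256 ⇒ 255
(2) 255|_4 = 3·4^3 + 3·4^2 + 3·4 + 3 ↦ 3·5^3 + 3·5^2 + 3·5 + 3|_5 = 468 ⇒ 467
(3) 467|_5 = 3·5^3 + 3·5^2 + 3·5 + 2 ↦ 3·6^3 + 3·6^2 + 3·6 + 2|_6 = 776 ⇒ 775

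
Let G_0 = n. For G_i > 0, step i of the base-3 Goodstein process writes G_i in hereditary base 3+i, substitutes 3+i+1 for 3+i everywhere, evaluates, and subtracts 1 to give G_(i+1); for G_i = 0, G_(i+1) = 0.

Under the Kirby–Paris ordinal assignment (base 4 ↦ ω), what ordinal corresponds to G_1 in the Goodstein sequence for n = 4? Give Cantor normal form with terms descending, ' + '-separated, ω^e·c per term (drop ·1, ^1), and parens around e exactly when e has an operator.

G_0=4  [base 3] 3 + 1  →[3↦4]→  4 + 1 = 5  −1 ⇒ G_1=4
G_1=4  [base 4] 4  →[4↦5]→  5 = 5  −1 ⇒ G_2=4

ω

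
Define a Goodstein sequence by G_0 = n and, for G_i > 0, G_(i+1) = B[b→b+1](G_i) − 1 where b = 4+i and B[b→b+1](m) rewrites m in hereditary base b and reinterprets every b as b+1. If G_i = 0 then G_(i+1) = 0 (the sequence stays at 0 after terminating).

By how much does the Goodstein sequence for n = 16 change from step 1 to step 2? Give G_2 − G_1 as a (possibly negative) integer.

(0) 16|_4 = 4^2 ↦ 5^2|_5 = 25 ⇒ 24
(1) 24|_5 = 4·5 + 4 ↦ 4·6 + 4|_6 = 28 ⇒ 27

3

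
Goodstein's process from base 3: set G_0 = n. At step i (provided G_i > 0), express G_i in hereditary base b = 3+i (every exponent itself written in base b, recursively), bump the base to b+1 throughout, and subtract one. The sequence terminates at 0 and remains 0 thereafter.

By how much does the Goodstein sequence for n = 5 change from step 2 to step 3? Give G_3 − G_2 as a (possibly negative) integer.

i=0: 5 = 3 + 2 (b=3); 3→4: 4 + 2 = 6; 6−1 = 5
i=1: 5 = 4 + 1 (b=4); 4→5: 5 + 1 = 6; 6−1 = 5
i=2: 5 = 5 (b=5); 5→6: 6 = 6; 6−1 = 5

0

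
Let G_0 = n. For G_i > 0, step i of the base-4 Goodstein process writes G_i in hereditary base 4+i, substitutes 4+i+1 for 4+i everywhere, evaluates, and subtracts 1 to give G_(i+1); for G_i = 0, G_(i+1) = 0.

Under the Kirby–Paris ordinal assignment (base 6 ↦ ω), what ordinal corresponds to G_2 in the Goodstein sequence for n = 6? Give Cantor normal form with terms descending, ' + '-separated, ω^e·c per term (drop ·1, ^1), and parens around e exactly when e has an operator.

ω

6 —HB4→ 4 + 2 —bump→ 5 + 2 = 7 —(−1)→ 6
6 —HB5→ 5 + 1 —bump→ 6 + 1 = 7 —(−1)→ 6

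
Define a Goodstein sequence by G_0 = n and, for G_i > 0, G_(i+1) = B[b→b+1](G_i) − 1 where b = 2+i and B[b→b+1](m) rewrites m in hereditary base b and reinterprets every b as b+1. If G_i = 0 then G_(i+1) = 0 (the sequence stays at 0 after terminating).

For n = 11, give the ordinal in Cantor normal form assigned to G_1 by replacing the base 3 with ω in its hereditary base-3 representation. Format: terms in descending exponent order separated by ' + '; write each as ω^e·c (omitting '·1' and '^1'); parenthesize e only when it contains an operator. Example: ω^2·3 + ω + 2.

ω^(ω + 1) + ω

base 2: 11 = 2^(2 + 1) + 2 + 1; at 3: 3^(3 + 1) + 3 + 1 = 85; next = 84
base 3: 84 = 3^(3 + 1) + 3; at 4: 4^(4 + 1) + 4 = 1028; next = 1027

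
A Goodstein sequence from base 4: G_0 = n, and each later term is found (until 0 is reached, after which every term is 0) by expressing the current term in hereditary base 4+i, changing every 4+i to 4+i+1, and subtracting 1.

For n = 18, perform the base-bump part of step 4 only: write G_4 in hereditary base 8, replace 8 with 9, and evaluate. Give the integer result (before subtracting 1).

59

[0] 18 ≡ 4^2 + 2 (base 4). Lift 5: 27. −1: 26.
[1] 26 ≡ 5^2 + 1 (base 5). Lift 6: 37. −1: 36.
[2] 36 ≡ 6^2 (base 6). Lift 7: 49. −1: 48.
[3] 48 ≡ 6·7 + 6 (base 7). Lift 8: 54. −1: 53.
[4] 53 ≡ 6·8 + 5 (base 8). Lift 9: 59. −1: 58.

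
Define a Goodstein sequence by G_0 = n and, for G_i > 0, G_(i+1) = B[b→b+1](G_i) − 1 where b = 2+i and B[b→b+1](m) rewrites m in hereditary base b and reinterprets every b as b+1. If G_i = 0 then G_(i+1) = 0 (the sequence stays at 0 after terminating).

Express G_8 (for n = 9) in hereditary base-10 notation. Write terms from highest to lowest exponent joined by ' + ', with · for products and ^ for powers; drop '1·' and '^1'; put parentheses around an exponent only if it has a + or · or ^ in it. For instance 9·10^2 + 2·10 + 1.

(0) 9|_2 = 2^(2 + 1) + 1 ↦ 3^(3 + 1) + 1|_3 = 82 ⇒ 81
(1) 81|_3 = 3^(3 + 1) ↦ 4^(4 + 1)|_4 = 1024 ⇒ 1023
(2) 1023|_4 = 3·4^4 + 3·4^3 + 3·4^2 + 3·4 + 3 ↦ 3·5^5 + 3·5^3 + 3·5^2 + 3·5 + 3|_5 = 9843 ⇒ 9842
(3) 9842|_5 = 3·5^5 + 3·5^3 + 3·5^2 + 3·5 + 2 ↦ 3·6^6 + 3·6^3 + 3·6^2 + 3·6 + 2|_6 = 140744 ⇒ 140743
(4) 140743|_6 = 3·6^6 + 3·6^3 + 3·6^2 + 3·6 + 1 ↦ 3·7^7 + 3·7^3 + 3·7^2 + 3·7 + 1|_7 = 2471827 ⇒ 2471826
(5) 2471826|_7 = 3·7^7 + 3·7^3 + 3·7^2 + 3·7 ↦ 3·8^8 + 3·8^3 + 3·8^2 + 3·8|_8 = 50333400 ⇒ 50333399
(6) 50333399|_8 = 3·8^8 + 3·8^3 + 3·8^2 + 2·8 + 7 ↦ 3·9^9 + 3·9^3 + 3·9^2 + 2·9 + 7|_9 = 1162263922 ⇒ 1162263921
(7) 1162263921|_9 = 3·9^9 + 3·9^3 + 3·9^2 + 2·9 + 6 ↦ 3·10^10 + 3·10^3 + 3·10^2 + 2·10 + 6|_10 = 30000003326 ⇒ 30000003325

3·10^10 + 3·10^3 + 3·10^2 + 2·10 + 5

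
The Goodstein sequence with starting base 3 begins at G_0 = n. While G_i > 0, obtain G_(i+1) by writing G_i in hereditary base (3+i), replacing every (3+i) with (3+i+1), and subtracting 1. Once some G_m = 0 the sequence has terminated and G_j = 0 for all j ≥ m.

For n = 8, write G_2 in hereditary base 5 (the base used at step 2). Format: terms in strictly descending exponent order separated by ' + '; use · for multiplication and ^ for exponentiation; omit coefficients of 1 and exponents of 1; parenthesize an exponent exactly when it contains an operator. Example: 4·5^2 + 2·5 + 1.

G_0=8  [base 3] 2·3 + 2  →[3↦4]→  2·4 + 2 = 10  −1 ⇒ G_1=9
G_1=9  [base 4] 2·4 + 1  →[4↦5]→  2·5 + 1 = 11  −1 ⇒ G_2=10
G_2=10  [base 5] 2·5  →[5↦6]→  2·6 = 12  −1 ⇒ G_3=11

2·5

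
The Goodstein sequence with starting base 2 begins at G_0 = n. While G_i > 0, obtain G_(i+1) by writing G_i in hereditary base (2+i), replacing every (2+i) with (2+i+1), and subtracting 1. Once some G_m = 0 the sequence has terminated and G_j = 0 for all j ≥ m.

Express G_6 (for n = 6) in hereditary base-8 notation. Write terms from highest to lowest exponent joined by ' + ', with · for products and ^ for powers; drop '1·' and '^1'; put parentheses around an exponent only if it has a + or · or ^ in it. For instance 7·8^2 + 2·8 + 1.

5·8^5 + 5·8^4 + 5·8^3 + 5·8^2 + 5·8 + 3

[0] 6 ≡ 2^2 + 2 (base 2). Lift 3: 30. −1: 29.
[1] 29 ≡ 3^3 + 2 (base 3). Lift 4: 258. −1: 257.
[2] 257 ≡ 4^4 + 1 (base 4). Lift 5: 3126. −1: 3125.
[3] 3125 ≡ 5^5 (base 5). Lift 6: 46656. −1: 46655.
[4] 46655 ≡ 5·6^5 + 5·6^4 + 5·6^3 + 5·6^2 + 5·6 + 5 (base 6). Lift 7: 98040. −1: 98039.
[5] 98039 ≡ 5·7^5 + 5·7^4 + 5·7^3 + 5·7^2 + 5·7 + 4 (base 7). Lift 8: 187244. −1: 187243.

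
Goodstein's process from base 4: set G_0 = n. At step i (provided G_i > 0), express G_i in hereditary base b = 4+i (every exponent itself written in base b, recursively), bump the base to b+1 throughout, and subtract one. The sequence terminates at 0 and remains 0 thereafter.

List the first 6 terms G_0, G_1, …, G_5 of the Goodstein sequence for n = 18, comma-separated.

G_0=18  [base 4] 4^2 + 2  →[4↦5]→  5^2 + 2 = 27  −1 ⇒ G_1=26
G_1=26  [base 5] 5^2 + 1  →[5↦6]→  6^2 + 1 = 37  −1 ⇒ G_2=36
G_2=36  [base 6] 6^2  →[6↦7]→  7^2 = 49  −1 ⇒ G_3=48
G_3=48  [base 7] 6·7 + 6  →[7↦8]→  6·8 + 6 = 54  −1 ⇒ G_4=53
G_4=53  [base 8] 6·8 + 5  →[8↦9]→  6·9 + 5 = 59  −1 ⇒ G_5=58

18, 26, 36, 48, 53, 58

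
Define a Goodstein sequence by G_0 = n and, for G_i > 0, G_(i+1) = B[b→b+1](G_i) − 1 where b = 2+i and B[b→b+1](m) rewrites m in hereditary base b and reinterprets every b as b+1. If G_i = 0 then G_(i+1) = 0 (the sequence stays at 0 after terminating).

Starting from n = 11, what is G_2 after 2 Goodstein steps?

11 —HB2→ 2^(2 + 1) + 2 + 1 —bump→ 3^(3 + 1) + 3 + 1 = 85 —(−1)→ 84
84 —HB3→ 3^(3 + 1) + 3 —bump→ 4^(4 + 1) + 4 = 1028 —(−1)→ 1027
1027 —HB4→ 4^(4 + 1) + 3 —bump→ 5^(5 + 1) + 3 = 15628 —(−1)→ 15627

1027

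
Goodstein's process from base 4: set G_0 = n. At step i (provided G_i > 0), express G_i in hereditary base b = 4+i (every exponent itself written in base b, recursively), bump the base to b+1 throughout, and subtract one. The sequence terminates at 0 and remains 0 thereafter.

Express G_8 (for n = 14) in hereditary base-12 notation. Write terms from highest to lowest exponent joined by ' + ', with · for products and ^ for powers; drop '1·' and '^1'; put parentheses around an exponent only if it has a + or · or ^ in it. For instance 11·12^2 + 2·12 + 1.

G_0=14  [base 4] 3·4 + 2  →[4↦5]→  3·5 + 2 = 17  −1 ⇒ G_1=16
G_1=16  [base 5] 3·5 + 1  →[5↦6]→  3·6 + 1 = 19  −1 ⇒ G_2=18
G_2=18  [base 6] 3·6  →[6↦7]→  3·7 = 21  −1 ⇒ G_3=20
G_3=20  [base 7] 2·7 + 6  →[7↦8]→  2·8 + 6 = 22  −1 ⇒ G_4=21
G_4=21  [base 8] 2·8 + 5  →[8↦9]→  2·9 + 5 = 23  −1 ⇒ G_5=22
G_5=22  [base 9] 2·9 + 4  →[9↦10]→  2·10 + 4 = 24  −1 ⇒ G_6=23
G_6=23  [base 10] 2·10 + 3  →[10↦11]→  2·11 + 3 = 25  −1 ⇒ G_7=24
G_7=24  [base 11] 2·11 + 2  →[11↦12]→  2·12 + 2 = 26  −1 ⇒ G_8=25

2·12 + 1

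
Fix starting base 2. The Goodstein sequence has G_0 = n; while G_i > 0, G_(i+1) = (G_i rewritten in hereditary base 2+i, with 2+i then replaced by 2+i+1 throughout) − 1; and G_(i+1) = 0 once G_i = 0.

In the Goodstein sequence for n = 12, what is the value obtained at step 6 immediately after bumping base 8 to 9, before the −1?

i=0: 12 = 2^(2 + 1) + 2^2 (b=2); 2→3: 3^(3 + 1) + 3^3 = 108; 108−1 = 107
i=1: 107 = 3^(3 + 1) + 2·3^2 + 2·3 + 2 (b=3); 3→4: 4^(4 + 1) + 2·4^2 + 2·4 + 2 = 1066; 1066−1 = 1065
i=2: 1065 = 4^(4 + 1) + 2·4^2 + 2·4 + 1 (b=4); 4→5: 5^(5 + 1) + 2·5^2 + 2·5 + 1 = 15686; 15686−1 = 15685
i=3: 15685 = 5^(5 + 1) + 2·5^2 + 2·5 (b=5); 5→6: 6^(6 + 1) + 2·6^2 + 2·6 = 280020; 280020−1 = 280019
i=4: 280019 = 6^(6 + 1) + 2·6^2 + 6 + 5 (b=6); 6→7: 7^(7 + 1) + 2·7^2 + 7 + 5 = 5764911; 5764911−1 = 5764910
i=5: 5764910 = 7^(7 + 1) + 2·7^2 + 7 + 4 (b=7); 7→8: 8^(8 + 1) + 2·8^2 + 8 + 4 = 134217868; 134217868−1 = 134217867
i=6: 134217867 = 8^(8 + 1) + 2·8^2 + 8 + 3 (b=8); 8→9: 9^(9 + 1) + 2·9^2 + 9 + 3 = 3486784575; 3486784575−1 = 3486784574

3486784575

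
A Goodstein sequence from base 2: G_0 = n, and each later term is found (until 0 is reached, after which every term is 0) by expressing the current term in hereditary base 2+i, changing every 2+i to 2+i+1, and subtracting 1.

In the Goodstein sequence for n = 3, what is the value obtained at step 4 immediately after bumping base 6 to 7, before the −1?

G_0=3  [base 2] 2 + 1  →[2↦3]→  3 + 1 = 4  −1 ⇒ G_1=3
G_1=3  [base 3] 3  →[3↦4]→  4 = 4  −1 ⇒ G_2=3
G_2=3  [base 4] 3  →[4↦5]→  3 = 3  −1 ⇒ G_3=2
G_3=2  [base 5] 2  →[5↦6]→  2 = 2  −1 ⇒ G_4=1
G_4=1  [base 6] 1  →[6↦7]→  1 = 1  −1 ⇒ G_5=0

1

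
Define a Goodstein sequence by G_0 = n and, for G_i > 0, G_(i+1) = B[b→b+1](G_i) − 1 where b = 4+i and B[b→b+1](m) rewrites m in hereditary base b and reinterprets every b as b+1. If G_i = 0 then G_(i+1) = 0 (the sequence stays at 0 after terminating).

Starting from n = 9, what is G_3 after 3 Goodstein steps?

i=0: 9 = 2·4 + 1 (b=4); 4→5: 2·5 + 1 = 11; 11−1 = 10
i=1: 10 = 2·5 (b=5); 5→6: 2·6 = 12; 12−1 = 11
i=2: 11 = 6 + 5 (b=6); 6→7: 7 + 5 = 12; 12−1 = 11

11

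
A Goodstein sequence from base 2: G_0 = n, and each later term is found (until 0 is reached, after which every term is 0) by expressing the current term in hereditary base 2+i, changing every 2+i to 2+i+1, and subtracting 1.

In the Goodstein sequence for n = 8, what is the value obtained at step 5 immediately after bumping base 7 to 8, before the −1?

(0) 8|_2 = 2^(2 + 1) ↦ 3^(3 + 1)|_3 = 81 ⇒ 80
(1) 80|_3 = 2·3^3 + 2·3^2 + 2·3 + 2 ↦ 2·4^4 + 2·4^2 + 2·4 + 2|_4 = 554 ⇒ 553
(2) 553|_4 = 2·4^4 + 2·4^2 + 2·4 + 1 ↦ 2·5^5 + 2·5^2 + 2·5 + 1|_5 = 6311 ⇒ 6310
(3) 6310|_5 = 2·5^5 + 2·5^2 + 2·5 ↦ 2·6^6 + 2·6^2 + 2·6|_6 = 93396 ⇒ 93395
(4) 93395|_6 = 2·6^6 + 2·6^2 + 6 + 5 ↦ 2·7^7 + 2·7^2 + 7 + 5|_7 = 1647196 ⇒ 1647195
(5) 1647195|_7 = 2·7^7 + 2·7^2 + 7 + 4 ↦ 2·8^8 + 2·8^2 + 8 + 4|_8 = 33554572 ⇒ 33554571

33554572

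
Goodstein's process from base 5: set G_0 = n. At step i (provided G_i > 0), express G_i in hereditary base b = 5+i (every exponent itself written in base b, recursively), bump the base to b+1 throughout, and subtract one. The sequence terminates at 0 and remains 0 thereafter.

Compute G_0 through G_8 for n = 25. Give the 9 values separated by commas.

G_0=25  [base 5] 5^2  →[5↦6]→  6^2 = 36  −1 ⇒ G_1=35
G_1=35  [base 6] 5·6 + 5  →[6↦7]→  5·7 + 5 = 40  −1 ⇒ G_2=39
G_2=39  [base 7] 5·7 + 4  →[7↦8]→  5·8 + 4 = 44  −1 ⇒ G_3=43
G_3=43  [base 8] 5·8 + 3  →[8↦9]→  5·9 + 3 = 48  −1 ⇒ G_4=47
G_4=47  [base 9] 5·9 + 2  →[9↦10]→  5·10 + 2 = 52  −1 ⇒ G_5=51
G_5=51  [base 10] 5·10 + 1  →[10↦11]→  5·11 + 1 = 56  −1 ⇒ G_6=55
G_6=55  [base 11] 5·11  →[11↦12]→  5·12 = 60  −1 ⇒ G_7=59
G_7=59  [base 12] 4·12 + 11  →[12↦13]→  4·13 + 11 = 63  −1 ⇒ G_8=62

25, 35, 39, 43, 47, 51, 55, 59, 62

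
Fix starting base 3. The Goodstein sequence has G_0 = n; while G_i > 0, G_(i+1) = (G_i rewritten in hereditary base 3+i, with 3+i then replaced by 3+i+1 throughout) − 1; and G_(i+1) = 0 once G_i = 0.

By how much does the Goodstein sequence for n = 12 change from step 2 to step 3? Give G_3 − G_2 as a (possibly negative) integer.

10

i=0: 12 = 3^2 + 3 (b=3); 3→4: 4^2 + 4 = 20; 20−1 = 19
i=1: 19 = 4^2 + 3 (b=4); 4→5: 5^2 + 3 = 28; 28−1 = 27
i=2: 27 = 5^2 + 2 (b=5); 5→6: 6^2 + 2 = 38; 38−1 = 37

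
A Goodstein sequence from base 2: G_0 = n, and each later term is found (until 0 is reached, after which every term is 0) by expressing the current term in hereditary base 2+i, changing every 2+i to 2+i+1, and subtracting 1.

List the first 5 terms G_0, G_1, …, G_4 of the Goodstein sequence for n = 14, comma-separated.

14, 110, 1281, 18750, 326591

14 —HB2→ 2^(2 + 1) + 2^2 + 2 —bump→ 3^(3 + 1) + 3^3 + 3 = 111 —(−1)→ 110
110 —HB3→ 3^(3 + 1) + 3^3 + 2 —bump→ 4^(4 + 1) + 4^4 + 2 = 1282 —(−1)→ 1281
1281 —HB4→ 4^(4 + 1) + 4^4 + 1 —bump→ 5^(5 + 1) + 5^5 + 1 = 18751 —(−1)→ 18750
18750 —HB5→ 5^(5 + 1) + 5^5 —bump→ 6^(6 + 1) + 6^6 = 326592 —(−1)→ 326591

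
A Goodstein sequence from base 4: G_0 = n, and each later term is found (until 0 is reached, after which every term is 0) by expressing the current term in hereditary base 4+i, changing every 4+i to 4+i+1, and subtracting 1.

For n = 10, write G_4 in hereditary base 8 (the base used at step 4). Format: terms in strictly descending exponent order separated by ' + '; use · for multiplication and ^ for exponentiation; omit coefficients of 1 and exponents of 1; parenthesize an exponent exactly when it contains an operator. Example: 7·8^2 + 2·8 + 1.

step 0: 10 = 2·4 + 2; sub 5 for 4: 2·5 + 2; = 12; G_1 = 12−1 = 11
step 1: 11 = 2·5 + 1; sub 6 for 5: 2·6 + 1; = 13; G_2 = 13−1 = 12
step 2: 12 = 2·6; sub 7 for 6: 2·7; = 14; G_3 = 14−1 = 13
step 3: 13 = 7 + 6; sub 8 for 7: 8 + 6; = 14; G_4 = 14−1 = 13
step 4: 13 = 8 + 5; sub 9 for 8: 9 + 5; = 14; G_5 = 14−1 = 13

8 + 5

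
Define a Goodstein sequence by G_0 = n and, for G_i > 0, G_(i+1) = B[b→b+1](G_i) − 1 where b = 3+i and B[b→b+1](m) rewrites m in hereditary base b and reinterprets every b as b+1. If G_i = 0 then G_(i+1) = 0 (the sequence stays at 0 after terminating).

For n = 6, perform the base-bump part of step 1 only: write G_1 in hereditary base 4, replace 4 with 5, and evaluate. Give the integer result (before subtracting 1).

base 3: 6 = 2·3; at 4: 2·4 = 8; next = 7
base 4: 7 = 4 + 3; at 5: 5 + 3 = 8; next = 7

8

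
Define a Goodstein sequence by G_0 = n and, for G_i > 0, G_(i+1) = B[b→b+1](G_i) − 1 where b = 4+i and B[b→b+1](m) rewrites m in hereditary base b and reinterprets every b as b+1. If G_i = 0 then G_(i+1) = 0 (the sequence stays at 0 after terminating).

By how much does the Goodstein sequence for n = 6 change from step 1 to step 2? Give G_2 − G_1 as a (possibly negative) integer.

0

G_0 = 6. HB_4(6) = 4 + 2. Bump = 7. G_1 = 6.
G_1 = 6. HB_5(6) = 5 + 1. Bump = 7. G_2 = 6.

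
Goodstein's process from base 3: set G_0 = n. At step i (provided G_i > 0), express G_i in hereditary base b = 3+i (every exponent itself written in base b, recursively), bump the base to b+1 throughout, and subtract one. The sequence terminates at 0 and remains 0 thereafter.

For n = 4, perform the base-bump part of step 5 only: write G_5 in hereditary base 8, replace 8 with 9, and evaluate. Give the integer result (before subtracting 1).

step 0: 4 = 3 + 1; sub 4 for 3: 4 + 1; = 5; G_1 = 5−1 = 4
step 1: 4 = 4; sub 5 for 4: 5; = 5; G_2 = 5−1 = 4
step 2: 4 = 4; sub 6 for 5: 4; = 4; G_3 = 4−1 = 3
step 3: 3 = 3; sub 7 for 6: 3; = 3; G_4 = 3−1 = 2
step 4: 2 = 2; sub 8 for 7: 2; = 2; G_5 = 2−1 = 1
step 5: 1 = 1; sub 9 for 8: 1; = 1; G_6 = 1−1 = 0

1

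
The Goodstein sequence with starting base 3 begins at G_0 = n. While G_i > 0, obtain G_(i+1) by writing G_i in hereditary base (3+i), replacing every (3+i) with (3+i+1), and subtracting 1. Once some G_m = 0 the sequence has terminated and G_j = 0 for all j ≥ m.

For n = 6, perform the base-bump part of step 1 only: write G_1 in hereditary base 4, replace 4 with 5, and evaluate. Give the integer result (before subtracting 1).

step 0: 6 = 2·3; sub 4 for 3: 2·4; = 8; G_1 = 8−1 = 7
step 1: 7 = 4 + 3; sub 5 for 4: 5 + 3; = 8; G_2 = 8−1 = 7

8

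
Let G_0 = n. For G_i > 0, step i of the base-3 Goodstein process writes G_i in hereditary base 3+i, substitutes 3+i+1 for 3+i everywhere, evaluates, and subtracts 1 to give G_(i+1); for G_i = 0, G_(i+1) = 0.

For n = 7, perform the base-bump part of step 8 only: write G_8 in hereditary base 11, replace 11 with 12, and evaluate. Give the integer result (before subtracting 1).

[0] 7 ≡ 2·3 + 1 (base 3). Lift 4: 9. −1: 8.
[1] 8 ≡ 2·4 (base 4). Lift 5: 10. −1: 9.
[2] 9 ≡ 5 + 4 (base 5). Lift 6: 10. −1: 9.
[3] 9 ≡ 6 + 3 (base 6). Lift 7: 10. −1: 9.
[4] 9 ≡ 7 + 2 (base 7). Lift 8: 10. −1: 9.
[5] 9 ≡ 8 + 1 (base 8). Lift 9: 10. −1: 9.
[6] 9 ≡ 9 (base 9). Lift 10: 10. −1: 9.
[7] 9 ≡ 9 (base 10). Lift 11: 9. −1: 8.

8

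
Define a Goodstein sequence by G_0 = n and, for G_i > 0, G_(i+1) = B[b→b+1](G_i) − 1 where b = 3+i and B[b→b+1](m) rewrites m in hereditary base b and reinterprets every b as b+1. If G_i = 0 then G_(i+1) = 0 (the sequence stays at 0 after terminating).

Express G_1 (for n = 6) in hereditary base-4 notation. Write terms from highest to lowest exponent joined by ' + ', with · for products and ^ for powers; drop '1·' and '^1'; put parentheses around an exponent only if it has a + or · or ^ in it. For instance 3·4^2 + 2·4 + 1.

4 + 3

(0) 6|_3 = 2·3 ↦ 2·4|_4 = 8 ⇒ 7
(1) 7|_4 = 4 + 3 ↦ 5 + 3|_5 = 8 ⇒ 7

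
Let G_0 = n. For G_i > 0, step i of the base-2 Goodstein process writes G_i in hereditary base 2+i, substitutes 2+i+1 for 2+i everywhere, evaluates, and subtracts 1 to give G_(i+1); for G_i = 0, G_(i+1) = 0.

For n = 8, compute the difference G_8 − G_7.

base 2: 8 = 2^(2 + 1); at 3: 3^(3 + 1) = 81; next = 80
base 3: 80 = 2·3^3 + 2·3^2 + 2·3 + 2; at 4: 2·4^4 + 2·4^2 + 2·4 + 2 = 554; next = 553
base 4: 553 = 2·4^4 + 2·4^2 + 2·4 + 1; at 5: 2·5^5 + 2·5^2 + 2·5 + 1 = 6311; next = 6310
base 5: 6310 = 2·5^5 + 2·5^2 + 2·5; at 6: 2·6^6 + 2·6^2 + 2·6 = 93396; next = 93395
base 6: 93395 = 2·6^6 + 2·6^2 + 6 + 5; at 7: 2·7^7 + 2·7^2 + 7 + 5 = 1647196; next = 1647195
base 7: 1647195 = 2·7^7 + 2·7^2 + 7 + 4; at 8: 2·8^8 + 2·8^2 + 8 + 4 = 33554572; next = 33554571
base 8: 33554571 = 2·8^8 + 2·8^2 + 8 + 3; at 9: 2·9^9 + 2·9^2 + 9 + 3 = 774841152; next = 774841151
base 9: 774841151 = 2·9^9 + 2·9^2 + 9 + 2; at 10: 2·10^10 + 2·10^2 + 10 + 2 = 20000000212; next = 20000000211

19225159060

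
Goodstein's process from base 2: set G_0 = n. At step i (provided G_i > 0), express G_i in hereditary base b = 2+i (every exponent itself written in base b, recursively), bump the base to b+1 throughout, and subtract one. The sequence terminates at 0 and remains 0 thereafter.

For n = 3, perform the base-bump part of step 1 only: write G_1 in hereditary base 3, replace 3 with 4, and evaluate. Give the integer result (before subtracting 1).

4

[0] 3 ≡ 2 + 1 (base 2). Lift 3: 4. −1: 3.
[1] 3 ≡ 3 (base 3). Lift 4: 4. −1: 3.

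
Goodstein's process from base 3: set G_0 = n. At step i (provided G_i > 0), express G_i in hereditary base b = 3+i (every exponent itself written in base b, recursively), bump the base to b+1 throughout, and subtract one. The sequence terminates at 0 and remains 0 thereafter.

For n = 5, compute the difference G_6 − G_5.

G_0=5  [base 3] 3 + 2  →[3↦4]→  4 + 2 = 6  −1 ⇒ G_1=5
G_1=5  [base 4] 4 + 1  →[4↦5]→  5 + 1 = 6  −1 ⇒ G_2=5
G_2=5  [base 5] 5  →[5↦6]→  6 = 6  −1 ⇒ G_3=5
G_3=5  [base 6] 5  →[6↦7]→  5 = 5  −1 ⇒ G_4=4
G_4=4  [base 7] 4  →[7↦8]→  4 = 4  −1 ⇒ G_5=3
G_5=3  [base 8] 3  →[8↦9]→  3 = 3  −1 ⇒ G_6=2

-1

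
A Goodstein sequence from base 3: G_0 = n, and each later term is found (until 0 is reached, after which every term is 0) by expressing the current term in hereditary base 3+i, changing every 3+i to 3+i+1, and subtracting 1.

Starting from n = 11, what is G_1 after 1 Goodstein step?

(0) 11|_3 = 3^2 + 2 ↦ 4^2 + 2|_4 = 18 ⇒ 17
(1) 17|_4 = 4^2 + 1 ↦ 5^2 + 1|_5 = 26 ⇒ 25

17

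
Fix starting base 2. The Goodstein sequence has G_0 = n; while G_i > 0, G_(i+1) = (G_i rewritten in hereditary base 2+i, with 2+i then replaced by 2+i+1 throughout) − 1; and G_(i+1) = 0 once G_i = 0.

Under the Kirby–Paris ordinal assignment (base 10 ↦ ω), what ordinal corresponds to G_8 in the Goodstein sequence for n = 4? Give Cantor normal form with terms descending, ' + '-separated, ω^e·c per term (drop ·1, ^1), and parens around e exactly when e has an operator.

(0) 4|_2 = 2^2 ↦ 3^3|_3 = 27 ⇒ 26
(1) 26|_3 = 2·3^2 + 2·3 + 2 ↦ 2·4^2 + 2·4 + 2|_4 = 42 ⇒ 41
(2) 41|_4 = 2·4^2 + 2·4 + 1 ↦ 2·5^2 + 2·5 + 1|_5 = 61 ⇒ 60
(3) 60|_5 = 2·5^2 + 2·5 ↦ 2·6^2 + 2·6|_6 = 84 ⇒ 83
(4) 83|_6 = 2·6^2 + 6 + 5 ↦ 2·7^2 + 7 + 5|_7 = 110 ⇒ 109
(5) 109|_7 = 2·7^2 + 7 + 4 ↦ 2·8^2 + 8 + 4|_8 = 140 ⇒ 139
(6) 139|_8 = 2·8^2 + 8 + 3 ↦ 2·9^2 + 9 + 3|_9 = 174 ⇒ 173
(7) 173|_9 = 2·9^2 + 9 + 2 ↦ 2·10^2 + 10 + 2|_10 = 212 ⇒ 211

ω^2·2 + ω + 1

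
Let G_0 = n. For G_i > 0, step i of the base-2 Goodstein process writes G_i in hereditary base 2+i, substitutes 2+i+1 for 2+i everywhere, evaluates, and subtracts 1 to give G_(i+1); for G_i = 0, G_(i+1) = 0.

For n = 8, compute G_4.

G_0 = 8. HB_2(8) = 2^(2 + 1). Bump = 81. G_1 = 80.
G_1 = 80. HB_3(80) = 2·3^3 + 2·3^2 + 2·3 + 2. Bump = 554. G_2 = 553.
G_2 = 553. HB_4(553) = 2·4^4 + 2·4^2 + 2·4 + 1. Bump = 6311. G_3 = 6310.
G_3 = 6310. HB_5(6310) = 2·5^5 + 2·5^2 + 2·5. Bump = 93396. G_4 = 93395.
G_4 = 93395. HB_6(93395) = 2·6^6 + 2·6^2 + 6 + 5. Bump = 1647196. G_5 = 1647195.

93395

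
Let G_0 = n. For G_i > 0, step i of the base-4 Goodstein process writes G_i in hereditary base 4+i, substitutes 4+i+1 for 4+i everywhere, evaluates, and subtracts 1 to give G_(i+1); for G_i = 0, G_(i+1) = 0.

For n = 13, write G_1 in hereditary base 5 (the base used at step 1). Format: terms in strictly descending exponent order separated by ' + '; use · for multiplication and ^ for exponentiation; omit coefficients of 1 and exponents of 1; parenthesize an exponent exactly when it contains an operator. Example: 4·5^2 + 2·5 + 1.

3·5

13 —HB4→ 3·4 + 1 —bump→ 3·5 + 1 = 16 —(−1)→ 15
15 —HB5→ 3·5 —bump→ 3·6 = 18 —(−1)→ 17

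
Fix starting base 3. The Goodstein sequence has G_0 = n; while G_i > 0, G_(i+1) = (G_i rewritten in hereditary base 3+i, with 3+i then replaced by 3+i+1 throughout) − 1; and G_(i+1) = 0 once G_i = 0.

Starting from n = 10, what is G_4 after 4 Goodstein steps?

base 3: 10 = 3^2 + 1; at 4: 4^2 + 1 = 17; next = 16
base 4: 16 = 4^2; at 5: 5^2 = 25; next = 24
base 5: 24 = 4·5 + 4; at 6: 4·6 + 4 = 28; next = 27
base 6: 27 = 4·6 + 3; at 7: 4·7 + 3 = 31; next = 30
base 7: 30 = 4·7 + 2; at 8: 4·8 + 2 = 34; next = 33

30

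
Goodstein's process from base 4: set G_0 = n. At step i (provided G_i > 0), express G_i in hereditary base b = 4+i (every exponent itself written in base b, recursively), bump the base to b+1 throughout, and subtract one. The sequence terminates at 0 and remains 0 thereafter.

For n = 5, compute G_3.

4

base 4: 5 = 4 + 1; at 5: 5 + 1 = 6; next = 5
base 5: 5 = 5; at 6: 6 = 6; next = 5
base 6: 5 = 5; at 7: 5 = 5; next = 4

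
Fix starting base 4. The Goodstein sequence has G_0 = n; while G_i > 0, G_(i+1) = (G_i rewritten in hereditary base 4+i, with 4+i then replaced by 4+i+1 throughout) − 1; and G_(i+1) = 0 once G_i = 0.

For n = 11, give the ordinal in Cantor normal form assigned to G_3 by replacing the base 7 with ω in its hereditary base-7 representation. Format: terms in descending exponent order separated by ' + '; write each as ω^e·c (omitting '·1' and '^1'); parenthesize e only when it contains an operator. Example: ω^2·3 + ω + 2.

ω·2

(0) 11|_4 = 2·4 + 3 ↦ 2·5 + 3|_5 = 13 ⇒ 12
(1) 12|_5 = 2·5 + 2 ↦ 2·6 + 2|_6 = 14 ⇒ 13
(2) 13|_6 = 2·6 + 1 ↦ 2·7 + 1|_7 = 15 ⇒ 14
(3) 14|_7 = 2·7 ↦ 2·8|_8 = 16 ⇒ 15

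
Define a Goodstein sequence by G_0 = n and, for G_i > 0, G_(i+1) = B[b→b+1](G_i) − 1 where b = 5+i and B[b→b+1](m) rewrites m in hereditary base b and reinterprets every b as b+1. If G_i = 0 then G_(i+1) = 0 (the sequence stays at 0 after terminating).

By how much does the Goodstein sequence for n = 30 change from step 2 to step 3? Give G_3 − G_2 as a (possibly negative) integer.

G_0=30  [base 5] 5^2 + 5  →[5↦6]→  6^2 + 6 = 42  −1 ⇒ G_1=41
G_1=41  [base 6] 6^2 + 5  →[6↦7]→  7^2 + 5 = 54  −1 ⇒ G_2=53
G_2=53  [base 7] 7^2 + 4  →[7↦8]→  8^2 + 4 = 68  −1 ⇒ G_3=67

14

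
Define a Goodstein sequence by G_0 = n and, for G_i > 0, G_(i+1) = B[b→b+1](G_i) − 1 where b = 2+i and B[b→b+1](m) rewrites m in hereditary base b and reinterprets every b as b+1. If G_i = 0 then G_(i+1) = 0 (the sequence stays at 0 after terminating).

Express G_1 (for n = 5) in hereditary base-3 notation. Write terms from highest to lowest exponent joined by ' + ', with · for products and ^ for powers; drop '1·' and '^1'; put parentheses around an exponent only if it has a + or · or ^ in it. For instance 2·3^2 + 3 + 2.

3^3

base 2: 5 = 2^2 + 1; at 3: 3^3 + 1 = 28; next = 27
base 3: 27 = 3^3; at 4: 4^4 = 256; next = 255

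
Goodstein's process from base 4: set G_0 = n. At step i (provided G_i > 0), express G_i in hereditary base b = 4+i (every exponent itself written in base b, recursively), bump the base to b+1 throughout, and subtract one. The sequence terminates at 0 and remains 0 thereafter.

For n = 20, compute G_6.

i=0: 20 = 4^2 + 4 (b=4); 4→5: 5^2 + 5 = 30; 30−1 = 29
i=1: 29 = 5^2 + 4 (b=5); 5→6: 6^2 + 4 = 40; 40−1 = 39
i=2: 39 = 6^2 + 3 (b=6); 6→7: 7^2 + 3 = 52; 52−1 = 51
i=3: 51 = 7^2 + 2 (b=7); 7→8: 8^2 + 2 = 66; 66−1 = 65
i=4: 65 = 8^2 + 1 (b=8); 8→9: 9^2 + 1 = 82; 82−1 = 81
i=5: 81 = 9^2 (b=9); 9→10: 10^2 = 100; 100−1 = 99
i=6: 99 = 9·10 + 9 (b=10); 10→11: 9·11 + 9 = 108; 108−1 = 107

99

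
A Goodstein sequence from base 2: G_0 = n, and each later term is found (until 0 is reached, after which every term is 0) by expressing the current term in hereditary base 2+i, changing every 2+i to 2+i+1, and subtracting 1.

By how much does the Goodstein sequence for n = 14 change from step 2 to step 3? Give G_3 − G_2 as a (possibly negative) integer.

17469

14 —HB2→ 2^(2 + 1) + 2^2 + 2 —bump→ 3^(3 + 1) + 3^3 + 3 = 111 —(−1)→ 110
110 —HB3→ 3^(3 + 1) + 3^3 + 2 —bump→ 4^(4 + 1) + 4^4 + 2 = 1282 —(−1)→ 1281
1281 —HB4→ 4^(4 + 1) + 4^4 + 1 —bump→ 5^(5 + 1) + 5^5 + 1 = 18751 —(−1)→ 18750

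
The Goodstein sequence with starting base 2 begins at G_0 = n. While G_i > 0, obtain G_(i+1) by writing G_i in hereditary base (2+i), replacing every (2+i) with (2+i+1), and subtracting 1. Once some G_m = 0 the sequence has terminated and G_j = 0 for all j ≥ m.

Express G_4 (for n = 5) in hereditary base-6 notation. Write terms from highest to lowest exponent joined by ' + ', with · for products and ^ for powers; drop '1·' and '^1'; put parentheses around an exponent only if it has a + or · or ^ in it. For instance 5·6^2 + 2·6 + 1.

3·6^3 + 3·6^2 + 3·6 + 1

G_0=5  [base 2] 2^2 + 1  →[2↦3]→  3^3 + 1 = 28  −1 ⇒ G_1=27
G_1=27  [base 3] 3^3  →[3↦4]→  4^4 = 256  −1 ⇒ G_2=255
G_2=255  [base 4] 3·4^3 + 3·4^2 + 3·4 + 3  →[4↦5]→  3·5^3 + 3·5^2 + 3·5 + 3 = 468  −1 ⇒ G_3=467
G_3=467  [base 5] 3·5^3 + 3·5^2 + 3·5 + 2  →[5↦6]→  3·6^3 + 3·6^2 + 3·6 + 2 = 776  −1 ⇒ G_4=775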